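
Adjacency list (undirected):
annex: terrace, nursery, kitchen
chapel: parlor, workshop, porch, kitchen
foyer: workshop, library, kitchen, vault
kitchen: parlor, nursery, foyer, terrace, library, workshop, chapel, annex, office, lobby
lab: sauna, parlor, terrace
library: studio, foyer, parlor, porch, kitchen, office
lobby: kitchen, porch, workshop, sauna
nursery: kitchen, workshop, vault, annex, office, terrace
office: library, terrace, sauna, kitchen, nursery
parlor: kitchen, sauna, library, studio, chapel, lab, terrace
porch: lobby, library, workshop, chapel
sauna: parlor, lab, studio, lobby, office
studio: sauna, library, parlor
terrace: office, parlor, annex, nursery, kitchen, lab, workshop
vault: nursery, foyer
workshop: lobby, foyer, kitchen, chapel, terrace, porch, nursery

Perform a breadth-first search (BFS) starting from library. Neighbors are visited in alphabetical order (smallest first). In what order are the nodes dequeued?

library -> foyer -> kitchen -> office -> parlor -> porch -> studio -> vault -> workshop -> annex -> chapel -> lobby -> nursery -> terrace -> sauna -> lab

Visit library; enqueue foyer, kitchen, office, parlor, porch, studio → queue [foyer, kitchen, office, parlor, porch, studio]
Visit foyer; enqueue vault, workshop → queue [kitchen, office, parlor, porch, studio, vault, workshop]
Visit kitchen; enqueue annex, chapel, lobby, nursery, terrace → queue [office, parlor, porch, studio, vault, workshop, annex, chapel, lobby, nursery, terrace]
Visit office; enqueue sauna → queue [parlor, porch, studio, vault, workshop, annex, chapel, lobby, nursery, terrace, sauna]
Visit parlor; enqueue lab → queue [porch, studio, vault, workshop, annex, chapel, lobby, nursery, terrace, sauna, lab]
Visit porch → queue [studio, vault, workshop, annex, chapel, lobby, nursery, terrace, sauna, lab]
Visit studio → queue [vault, workshop, annex, chapel, lobby, nursery, terrace, sauna, lab]
Visit vault → queue [workshop, annex, chapel, lobby, nursery, terrace, sauna, lab]
Visit workshop → queue [annex, chapel, lobby, nursery, terrace, sauna, lab]
Visit annex → queue [chapel, lobby, nursery, terrace, sauna, lab]
Visit chapel → queue [lobby, nursery, terrace, sauna, lab]
Visit lobby → queue [nursery, terrace, sauna, lab]
Visit nursery → queue [terrace, sauna, lab]
Visit terrace → queue [sauna, lab]
Visit sauna → queue [lab]
Visit lab → queue []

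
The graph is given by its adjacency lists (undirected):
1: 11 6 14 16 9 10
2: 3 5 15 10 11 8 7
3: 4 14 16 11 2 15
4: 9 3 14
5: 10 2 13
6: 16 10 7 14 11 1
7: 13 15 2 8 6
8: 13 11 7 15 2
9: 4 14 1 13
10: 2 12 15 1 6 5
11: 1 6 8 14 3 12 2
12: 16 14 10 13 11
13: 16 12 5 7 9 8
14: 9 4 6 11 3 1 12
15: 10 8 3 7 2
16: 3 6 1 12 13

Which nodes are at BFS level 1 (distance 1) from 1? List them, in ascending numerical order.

Level 0: 1
Level 1: 6, 9, 10, 11, 14, 16
Level 2: 2, 3, 4, 5, 7, 8, 12, 13, 15

6, 9, 10, 11, 14, 16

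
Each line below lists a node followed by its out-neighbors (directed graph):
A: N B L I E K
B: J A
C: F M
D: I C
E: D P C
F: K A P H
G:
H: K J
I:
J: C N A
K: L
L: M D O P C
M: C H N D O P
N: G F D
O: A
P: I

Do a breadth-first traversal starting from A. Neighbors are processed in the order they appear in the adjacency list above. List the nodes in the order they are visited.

A N B L I E K G F D J M O P C H

Visit A; enqueue N, B, L, I, E, K → queue [N, B, L, I, E, K]
Visit N; enqueue G, F, D → queue [B, L, I, E, K, G, F, D]
Visit B; enqueue J → queue [L, I, E, K, G, F, D, J]
Visit L; enqueue M, O, P, C → queue [I, E, K, G, F, D, J, M, O, P, C]
Visit I → queue [E, K, G, F, D, J, M, O, P, C]
Visit E → queue [K, G, F, D, J, M, O, P, C]
Visit K → queue [G, F, D, J, M, O, P, C]
Visit G → queue [F, D, J, M, O, P, C]
Visit F; enqueue H → queue [D, J, M, O, P, C, H]
Visit D → queue [J, M, O, P, C, H]
Visit J → queue [M, O, P, C, H]
Visit M → queue [O, P, C, H]
Visit O → queue [P, C, H]
Visit P → queue [C, H]
Visit C → queue [H]
Visit H → queue []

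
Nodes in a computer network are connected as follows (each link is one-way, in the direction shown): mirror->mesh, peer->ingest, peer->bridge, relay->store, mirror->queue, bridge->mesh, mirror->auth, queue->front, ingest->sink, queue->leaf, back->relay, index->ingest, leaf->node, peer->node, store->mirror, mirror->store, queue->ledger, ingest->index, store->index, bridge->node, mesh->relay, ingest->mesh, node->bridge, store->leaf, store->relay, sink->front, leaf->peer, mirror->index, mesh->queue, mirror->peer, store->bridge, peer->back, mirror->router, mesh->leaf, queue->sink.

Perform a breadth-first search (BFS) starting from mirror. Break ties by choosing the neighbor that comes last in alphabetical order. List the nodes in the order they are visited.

mirror store router queue peer mesh index auth relay leaf bridge sink ledger front node ingest back

Visit mirror; enqueue store, router, queue, peer, mesh, index, auth → queue [store, router, queue, peer, mesh, index, auth]
Visit store; enqueue relay, leaf, bridge → queue [router, queue, peer, mesh, index, auth, relay, leaf, bridge]
Visit router → queue [queue, peer, mesh, index, auth, relay, leaf, bridge]
Visit queue; enqueue sink, ledger, front → queue [peer, mesh, index, auth, relay, leaf, bridge, sink, ledger, front]
Visit peer; enqueue node, ingest, back → queue [mesh, index, auth, relay, leaf, bridge, sink, ledger, front, node, ingest, back]
Visit mesh → queue [index, auth, relay, leaf, bridge, sink, ledger, front, node, ingest, back]
Visit index → queue [auth, relay, leaf, bridge, sink, ledger, front, node, ingest, back]
Visit auth → queue [relay, leaf, bridge, sink, ledger, front, node, ingest, back]
Visit relay → queue [leaf, bridge, sink, ledger, front, node, ingest, back]
Visit leaf → queue [bridge, sink, ledger, front, node, ingest, back]
Visit bridge → queue [sink, ledger, front, node, ingest, back]
Visit sink → queue [ledger, front, node, ingest, back]
Visit ledger → queue [front, node, ingest, back]
Visit front → queue [node, ingest, back]
Visit node → queue [ingest, back]
Visit ingest → queue [back]
Visit back → queue []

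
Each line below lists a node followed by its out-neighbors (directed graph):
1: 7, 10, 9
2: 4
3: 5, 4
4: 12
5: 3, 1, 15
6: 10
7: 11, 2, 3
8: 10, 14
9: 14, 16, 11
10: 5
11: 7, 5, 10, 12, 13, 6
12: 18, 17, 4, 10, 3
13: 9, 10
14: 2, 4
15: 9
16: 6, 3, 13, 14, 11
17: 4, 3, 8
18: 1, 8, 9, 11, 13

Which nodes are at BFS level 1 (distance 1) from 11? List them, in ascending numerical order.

5, 6, 7, 10, 12, 13

Level 0: 11
Level 1: 5, 6, 7, 10, 12, 13
Level 2: 1, 2, 3, 4, 9, 15, 17, 18
Level 3: 8, 14, 16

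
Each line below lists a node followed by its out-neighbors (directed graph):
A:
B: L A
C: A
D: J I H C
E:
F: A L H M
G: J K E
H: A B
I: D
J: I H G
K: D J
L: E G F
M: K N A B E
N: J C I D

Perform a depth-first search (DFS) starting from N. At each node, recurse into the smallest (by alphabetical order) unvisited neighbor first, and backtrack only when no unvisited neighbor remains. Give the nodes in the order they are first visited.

N, C, A, D, H, B, L, E, F, M, K, J, G, I

Visit N
N → C
C → A
N → D
D → H
H → B
B → L
L → E
L → F
F → M
M → K
K → J
J → G
J → I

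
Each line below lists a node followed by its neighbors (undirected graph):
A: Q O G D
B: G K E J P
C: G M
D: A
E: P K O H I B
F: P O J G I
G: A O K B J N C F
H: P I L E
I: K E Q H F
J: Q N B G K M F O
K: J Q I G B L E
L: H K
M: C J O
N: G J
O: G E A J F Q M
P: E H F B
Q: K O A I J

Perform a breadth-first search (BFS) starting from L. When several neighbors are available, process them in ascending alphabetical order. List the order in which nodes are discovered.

Visit L; enqueue H, K → queue [H, K]
Visit H; enqueue E, I, P → queue [K, E, I, P]
Visit K; enqueue B, G, J, Q → queue [E, I, P, B, G, J, Q]
Visit E; enqueue O → queue [I, P, B, G, J, Q, O]
Visit I; enqueue F → queue [P, B, G, J, Q, O, F]
Visit P → queue [B, G, J, Q, O, F]
Visit B → queue [G, J, Q, O, F]
Visit G; enqueue A, C, N → queue [J, Q, O, F, A, C, N]
Visit J; enqueue M → queue [Q, O, F, A, C, N, M]
Visit Q → queue [O, F, A, C, N, M]
Visit O → queue [F, A, C, N, M]
Visit F → queue [A, C, N, M]
Visit A; enqueue D → queue [C, N, M, D]
Visit C → queue [N, M, D]
Visit N → queue [M, D]
Visit M → queue [D]
Visit D → queue []

L, H, K, E, I, P, B, G, J, Q, O, F, A, C, N, M, D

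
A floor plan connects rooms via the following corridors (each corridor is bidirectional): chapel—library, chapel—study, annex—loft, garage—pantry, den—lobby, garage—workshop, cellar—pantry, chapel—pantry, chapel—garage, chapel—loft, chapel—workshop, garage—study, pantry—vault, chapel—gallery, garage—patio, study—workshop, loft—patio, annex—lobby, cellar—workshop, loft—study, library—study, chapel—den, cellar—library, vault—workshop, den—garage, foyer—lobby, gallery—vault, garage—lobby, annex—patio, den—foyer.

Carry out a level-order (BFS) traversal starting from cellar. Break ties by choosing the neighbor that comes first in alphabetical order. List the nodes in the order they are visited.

cellar library pantry workshop chapel study garage vault den gallery loft lobby patio foyer annex

Visit cellar; enqueue library, pantry, workshop → queue [library, pantry, workshop]
Visit library; enqueue chapel, study → queue [pantry, workshop, chapel, study]
Visit pantry; enqueue garage, vault → queue [workshop, chapel, study, garage, vault]
Visit workshop → queue [chapel, study, garage, vault]
Visit chapel; enqueue den, gallery, loft → queue [study, garage, vault, den, gallery, loft]
Visit study → queue [garage, vault, den, gallery, loft]
Visit garage; enqueue lobby, patio → queue [vault, den, gallery, loft, lobby, patio]
Visit vault → queue [den, gallery, loft, lobby, patio]
Visit den; enqueue foyer → queue [gallery, loft, lobby, patio, foyer]
Visit gallery → queue [loft, lobby, patio, foyer]
Visit loft; enqueue annex → queue [lobby, patio, foyer, annex]
Visit lobby → queue [patio, foyer, annex]
Visit patio → queue [foyer, annex]
Visit foyer → queue [annex]
Visit annex → queue []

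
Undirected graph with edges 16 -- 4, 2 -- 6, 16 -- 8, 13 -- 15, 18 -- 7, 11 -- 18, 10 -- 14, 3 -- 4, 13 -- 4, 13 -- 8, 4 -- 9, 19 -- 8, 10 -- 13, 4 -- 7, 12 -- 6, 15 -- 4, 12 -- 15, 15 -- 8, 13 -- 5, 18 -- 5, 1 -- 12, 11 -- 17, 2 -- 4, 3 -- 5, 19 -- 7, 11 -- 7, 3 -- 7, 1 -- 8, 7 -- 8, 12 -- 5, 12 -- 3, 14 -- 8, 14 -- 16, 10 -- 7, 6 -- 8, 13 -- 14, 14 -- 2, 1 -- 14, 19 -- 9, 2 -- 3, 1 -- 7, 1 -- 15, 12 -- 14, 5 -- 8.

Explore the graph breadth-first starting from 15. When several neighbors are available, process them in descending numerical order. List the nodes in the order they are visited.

15 -> 13 -> 12 -> 8 -> 4 -> 1 -> 14 -> 10 -> 5 -> 6 -> 3 -> 19 -> 16 -> 7 -> 9 -> 2 -> 18 -> 11 -> 17

Visit 15; enqueue 13, 12, 8, 4, 1 → queue [13, 12, 8, 4, 1]
Visit 13; enqueue 14, 10, 5 → queue [12, 8, 4, 1, 14, 10, 5]
Visit 12; enqueue 6, 3 → queue [8, 4, 1, 14, 10, 5, 6, 3]
Visit 8; enqueue 19, 16, 7 → queue [4, 1, 14, 10, 5, 6, 3, 19, 16, 7]
Visit 4; enqueue 9, 2 → queue [1, 14, 10, 5, 6, 3, 19, 16, 7, 9, 2]
Visit 1 → queue [14, 10, 5, 6, 3, 19, 16, 7, 9, 2]
Visit 14 → queue [10, 5, 6, 3, 19, 16, 7, 9, 2]
Visit 10 → queue [5, 6, 3, 19, 16, 7, 9, 2]
Visit 5; enqueue 18 → queue [6, 3, 19, 16, 7, 9, 2, 18]
Visit 6 → queue [3, 19, 16, 7, 9, 2, 18]
Visit 3 → queue [19, 16, 7, 9, 2, 18]
Visit 19 → queue [16, 7, 9, 2, 18]
Visit 16 → queue [7, 9, 2, 18]
Visit 7; enqueue 11 → queue [9, 2, 18, 11]
Visit 9 → queue [2, 18, 11]
Visit 2 → queue [18, 11]
Visit 18 → queue [11]
Visit 11; enqueue 17 → queue [17]
Visit 17 → queue []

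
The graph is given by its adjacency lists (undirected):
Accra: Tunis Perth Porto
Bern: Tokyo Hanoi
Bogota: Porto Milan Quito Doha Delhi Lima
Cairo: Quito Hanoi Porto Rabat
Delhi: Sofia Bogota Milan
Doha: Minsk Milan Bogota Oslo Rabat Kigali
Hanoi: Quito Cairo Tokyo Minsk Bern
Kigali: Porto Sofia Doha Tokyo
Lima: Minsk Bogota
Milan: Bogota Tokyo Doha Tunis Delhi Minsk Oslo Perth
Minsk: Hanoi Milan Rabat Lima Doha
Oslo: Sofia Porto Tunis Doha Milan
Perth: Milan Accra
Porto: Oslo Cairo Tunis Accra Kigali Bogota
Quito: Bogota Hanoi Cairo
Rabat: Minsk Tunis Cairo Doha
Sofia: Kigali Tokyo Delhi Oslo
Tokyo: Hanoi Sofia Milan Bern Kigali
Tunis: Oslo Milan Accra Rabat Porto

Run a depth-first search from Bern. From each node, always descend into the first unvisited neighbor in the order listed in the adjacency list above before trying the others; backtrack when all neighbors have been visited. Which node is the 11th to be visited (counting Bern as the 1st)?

Visit Bern
Bern → Tokyo
Tokyo → Hanoi
Hanoi → Quito
Quito → Bogota
Bogota → Porto
Porto → Oslo
Oslo → Sofia
Sofia → Kigali
Kigali → Doha
Doha → Minsk
Minsk → Milan
Milan → Tunis
Tunis → Accra
Accra → Perth
Tunis → Rabat
Rabat → Cairo
Milan → Delhi
Minsk → Lima

Visit order: Bern, Tokyo, Hanoi, Quito, Bogota, Porto, Oslo, Sofia, Kigali, Doha, Minsk, Milan, Tunis, Accra, Perth, Rabat, Cairo, Delhi, Lima

Minsk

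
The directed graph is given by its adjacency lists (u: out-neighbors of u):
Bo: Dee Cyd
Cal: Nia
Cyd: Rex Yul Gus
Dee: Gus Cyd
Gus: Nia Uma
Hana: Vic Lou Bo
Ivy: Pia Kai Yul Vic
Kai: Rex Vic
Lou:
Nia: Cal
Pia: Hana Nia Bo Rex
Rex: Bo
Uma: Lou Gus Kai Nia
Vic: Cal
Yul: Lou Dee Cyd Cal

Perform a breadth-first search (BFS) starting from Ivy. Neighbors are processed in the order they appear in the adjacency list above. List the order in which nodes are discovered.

Ivy -> Pia -> Kai -> Yul -> Vic -> Hana -> Nia -> Bo -> Rex -> Lou -> Dee -> Cyd -> Cal -> Gus -> Uma

Visit Ivy; enqueue Pia, Kai, Yul, Vic → queue [Pia, Kai, Yul, Vic]
Visit Pia; enqueue Hana, Nia, Bo, Rex → queue [Kai, Yul, Vic, Hana, Nia, Bo, Rex]
Visit Kai → queue [Yul, Vic, Hana, Nia, Bo, Rex]
Visit Yul; enqueue Lou, Dee, Cyd, Cal → queue [Vic, Hana, Nia, Bo, Rex, Lou, Dee, Cyd, Cal]
Visit Vic → queue [Hana, Nia, Bo, Rex, Lou, Dee, Cyd, Cal]
Visit Hana → queue [Nia, Bo, Rex, Lou, Dee, Cyd, Cal]
Visit Nia → queue [Bo, Rex, Lou, Dee, Cyd, Cal]
Visit Bo → queue [Rex, Lou, Dee, Cyd, Cal]
Visit Rex → queue [Lou, Dee, Cyd, Cal]
Visit Lou → queue [Dee, Cyd, Cal]
Visit Dee; enqueue Gus → queue [Cyd, Cal, Gus]
Visit Cyd → queue [Cal, Gus]
Visit Cal → queue [Gus]
Visit Gus; enqueue Uma → queue [Uma]
Visit Uma → queue []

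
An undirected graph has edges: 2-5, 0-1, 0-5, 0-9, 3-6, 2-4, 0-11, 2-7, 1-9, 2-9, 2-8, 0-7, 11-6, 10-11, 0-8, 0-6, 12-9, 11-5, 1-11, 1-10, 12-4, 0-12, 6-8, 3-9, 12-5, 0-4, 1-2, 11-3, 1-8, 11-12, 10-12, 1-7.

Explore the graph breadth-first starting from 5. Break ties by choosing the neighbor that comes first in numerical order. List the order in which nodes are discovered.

5, 0, 2, 11, 12, 1, 4, 6, 7, 8, 9, 3, 10

Visit 5; enqueue 0, 2, 11, 12 → queue [0, 2, 11, 12]
Visit 0; enqueue 1, 4, 6, 7, 8, 9 → queue [2, 11, 12, 1, 4, 6, 7, 8, 9]
Visit 2 → queue [11, 12, 1, 4, 6, 7, 8, 9]
Visit 11; enqueue 3, 10 → queue [12, 1, 4, 6, 7, 8, 9, 3, 10]
Visit 12 → queue [1, 4, 6, 7, 8, 9, 3, 10]
Visit 1 → queue [4, 6, 7, 8, 9, 3, 10]
Visit 4 → queue [6, 7, 8, 9, 3, 10]
Visit 6 → queue [7, 8, 9, 3, 10]
Visit 7 → queue [8, 9, 3, 10]
Visit 8 → queue [9, 3, 10]
Visit 9 → queue [3, 10]
Visit 3 → queue [10]
Visit 10 → queue []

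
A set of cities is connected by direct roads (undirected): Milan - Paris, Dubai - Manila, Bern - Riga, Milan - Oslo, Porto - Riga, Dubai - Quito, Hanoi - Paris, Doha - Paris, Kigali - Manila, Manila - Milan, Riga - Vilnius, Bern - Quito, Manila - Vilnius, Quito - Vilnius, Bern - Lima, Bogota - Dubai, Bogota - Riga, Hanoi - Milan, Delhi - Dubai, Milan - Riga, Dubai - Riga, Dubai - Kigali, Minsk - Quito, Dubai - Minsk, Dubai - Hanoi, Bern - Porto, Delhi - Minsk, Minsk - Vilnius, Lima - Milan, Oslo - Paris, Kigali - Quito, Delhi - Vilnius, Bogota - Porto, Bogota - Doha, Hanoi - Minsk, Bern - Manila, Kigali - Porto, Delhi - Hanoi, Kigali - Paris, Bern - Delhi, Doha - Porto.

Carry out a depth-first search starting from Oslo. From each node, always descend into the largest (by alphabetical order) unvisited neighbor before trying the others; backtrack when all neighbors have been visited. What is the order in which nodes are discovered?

Oslo, Paris, Milan, Riga, Vilnius, Quito, Minsk, Hanoi, Dubai, Manila, Kigali, Porto, Doha, Bogota, Bern, Lima, Delhi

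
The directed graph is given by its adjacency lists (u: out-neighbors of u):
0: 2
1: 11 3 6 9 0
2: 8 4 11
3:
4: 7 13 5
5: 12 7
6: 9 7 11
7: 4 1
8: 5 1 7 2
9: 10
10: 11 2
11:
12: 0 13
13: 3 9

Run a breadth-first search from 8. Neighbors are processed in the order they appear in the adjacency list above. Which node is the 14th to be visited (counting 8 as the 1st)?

Visit 8; enqueue 5, 1, 7, 2 → queue [5, 1, 7, 2]
Visit 5; enqueue 12 → queue [1, 7, 2, 12]
Visit 1; enqueue 11, 3, 6, 9, 0 → queue [7, 2, 12, 11, 3, 6, 9, 0]
Visit 7; enqueue 4 → queue [2, 12, 11, 3, 6, 9, 0, 4]
Visit 2 → queue [12, 11, 3, 6, 9, 0, 4]
Visit 12; enqueue 13 → queue [11, 3, 6, 9, 0, 4, 13]
Visit 11 → queue [3, 6, 9, 0, 4, 13]
Visit 3 → queue [6, 9, 0, 4, 13]
Visit 6 → queue [9, 0, 4, 13]
Visit 9; enqueue 10 → queue [0, 4, 13, 10]
Visit 0 → queue [4, 13, 10]
Visit 4 → queue [13, 10]
Visit 13 → queue [10]
Visit 10 → queue []

Visit order: 8, 5, 1, 7, 2, 12, 11, 3, 6, 9, 0, 4, 13, 10

10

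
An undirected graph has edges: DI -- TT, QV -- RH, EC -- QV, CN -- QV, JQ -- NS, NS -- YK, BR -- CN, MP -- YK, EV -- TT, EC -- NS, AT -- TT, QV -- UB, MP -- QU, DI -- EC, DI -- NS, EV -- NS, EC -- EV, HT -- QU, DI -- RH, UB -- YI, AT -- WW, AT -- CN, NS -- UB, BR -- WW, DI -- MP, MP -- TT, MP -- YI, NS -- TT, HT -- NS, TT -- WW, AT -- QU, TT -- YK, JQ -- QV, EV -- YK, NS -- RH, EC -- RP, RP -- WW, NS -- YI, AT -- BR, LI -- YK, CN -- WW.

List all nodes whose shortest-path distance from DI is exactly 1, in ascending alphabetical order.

Level 0: DI
Level 1: EC, MP, NS, RH, TT
Level 2: AT, EV, HT, JQ, QU, QV, RP, UB, WW, YI, YK
Level 3: BR, CN, LI

EC, MP, NS, RH, TT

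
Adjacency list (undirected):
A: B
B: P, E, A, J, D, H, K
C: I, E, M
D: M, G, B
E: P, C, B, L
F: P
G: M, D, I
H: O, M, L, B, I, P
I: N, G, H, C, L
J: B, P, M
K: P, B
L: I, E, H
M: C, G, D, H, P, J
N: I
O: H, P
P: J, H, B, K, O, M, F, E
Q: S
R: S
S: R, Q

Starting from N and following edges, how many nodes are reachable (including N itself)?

16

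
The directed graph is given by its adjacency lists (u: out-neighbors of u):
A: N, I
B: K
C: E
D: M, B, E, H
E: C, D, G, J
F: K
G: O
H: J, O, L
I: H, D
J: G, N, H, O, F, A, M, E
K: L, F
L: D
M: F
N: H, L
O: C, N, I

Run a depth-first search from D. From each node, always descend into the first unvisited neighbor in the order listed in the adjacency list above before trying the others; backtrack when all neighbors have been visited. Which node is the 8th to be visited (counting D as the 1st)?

Visit D
D → M
M → F
F → K
K → L
D → B
D → E
E → C
E → G
G → O
O → N
N → H
H → J
J → A
A → I

Visit order: D, M, F, K, L, B, E, C, G, O, N, H, J, A, I

C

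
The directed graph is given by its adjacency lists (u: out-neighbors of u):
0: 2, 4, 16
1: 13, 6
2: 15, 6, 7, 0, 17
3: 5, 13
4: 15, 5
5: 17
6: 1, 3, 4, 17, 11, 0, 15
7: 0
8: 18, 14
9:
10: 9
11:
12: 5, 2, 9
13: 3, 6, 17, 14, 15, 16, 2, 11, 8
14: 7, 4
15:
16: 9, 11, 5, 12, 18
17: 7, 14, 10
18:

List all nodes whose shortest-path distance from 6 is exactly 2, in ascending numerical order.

2, 5, 7, 10, 13, 14, 16

Level 0: 6
Level 1: 0, 1, 3, 4, 11, 15, 17
Level 2: 2, 5, 7, 10, 13, 14, 16
Level 3: 8, 9, 12, 18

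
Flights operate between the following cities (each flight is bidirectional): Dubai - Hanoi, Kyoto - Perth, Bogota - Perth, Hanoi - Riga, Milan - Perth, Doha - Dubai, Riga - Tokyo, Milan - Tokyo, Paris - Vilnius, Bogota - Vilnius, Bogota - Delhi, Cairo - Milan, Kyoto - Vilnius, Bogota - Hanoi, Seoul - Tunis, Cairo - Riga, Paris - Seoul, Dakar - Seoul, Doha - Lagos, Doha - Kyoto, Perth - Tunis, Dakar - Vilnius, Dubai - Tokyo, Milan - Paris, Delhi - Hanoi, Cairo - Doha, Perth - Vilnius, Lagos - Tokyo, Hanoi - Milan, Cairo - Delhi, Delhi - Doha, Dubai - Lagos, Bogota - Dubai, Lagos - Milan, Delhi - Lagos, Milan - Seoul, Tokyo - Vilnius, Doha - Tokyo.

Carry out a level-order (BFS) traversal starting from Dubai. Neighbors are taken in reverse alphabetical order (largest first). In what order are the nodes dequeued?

Dubai -> Tokyo -> Lagos -> Hanoi -> Doha -> Bogota -> Vilnius -> Riga -> Milan -> Delhi -> Kyoto -> Cairo -> Perth -> Paris -> Dakar -> Seoul -> Tunis

Visit Dubai; enqueue Tokyo, Lagos, Hanoi, Doha, Bogota → queue [Tokyo, Lagos, Hanoi, Doha, Bogota]
Visit Tokyo; enqueue Vilnius, Riga, Milan → queue [Lagos, Hanoi, Doha, Bogota, Vilnius, Riga, Milan]
Visit Lagos; enqueue Delhi → queue [Hanoi, Doha, Bogota, Vilnius, Riga, Milan, Delhi]
Visit Hanoi → queue [Doha, Bogota, Vilnius, Riga, Milan, Delhi]
Visit Doha; enqueue Kyoto, Cairo → queue [Bogota, Vilnius, Riga, Milan, Delhi, Kyoto, Cairo]
Visit Bogota; enqueue Perth → queue [Vilnius, Riga, Milan, Delhi, Kyoto, Cairo, Perth]
Visit Vilnius; enqueue Paris, Dakar → queue [Riga, Milan, Delhi, Kyoto, Cairo, Perth, Paris, Dakar]
Visit Riga → queue [Milan, Delhi, Kyoto, Cairo, Perth, Paris, Dakar]
Visit Milan; enqueue Seoul → queue [Delhi, Kyoto, Cairo, Perth, Paris, Dakar, Seoul]
Visit Delhi → queue [Kyoto, Cairo, Perth, Paris, Dakar, Seoul]
Visit Kyoto → queue [Cairo, Perth, Paris, Dakar, Seoul]
Visit Cairo → queue [Perth, Paris, Dakar, Seoul]
Visit Perth; enqueue Tunis → queue [Paris, Dakar, Seoul, Tunis]
Visit Paris → queue [Dakar, Seoul, Tunis]
Visit Dakar → queue [Seoul, Tunis]
Visit Seoul → queue [Tunis]
Visit Tunis → queue []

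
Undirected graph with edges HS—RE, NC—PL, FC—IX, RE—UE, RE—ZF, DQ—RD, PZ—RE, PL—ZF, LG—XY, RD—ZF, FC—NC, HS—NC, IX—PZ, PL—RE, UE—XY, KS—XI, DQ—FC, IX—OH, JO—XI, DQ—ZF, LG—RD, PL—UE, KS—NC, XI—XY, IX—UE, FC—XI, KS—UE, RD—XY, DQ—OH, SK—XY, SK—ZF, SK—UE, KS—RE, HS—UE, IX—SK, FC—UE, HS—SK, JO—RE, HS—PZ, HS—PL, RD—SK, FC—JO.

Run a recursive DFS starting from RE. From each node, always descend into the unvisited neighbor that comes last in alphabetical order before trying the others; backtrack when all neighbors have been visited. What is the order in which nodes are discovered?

RE ZF SK XY XI KS UE PL NC HS PZ IX OH DQ RD LG FC JO

Visit RE
RE → ZF
ZF → SK
SK → XY
XY → XI
XI → KS
KS → UE
UE → PL
PL → NC
NC → HS
HS → PZ
PZ → IX
IX → OH
OH → DQ
DQ → RD
RD → LG
DQ → FC
FC → JO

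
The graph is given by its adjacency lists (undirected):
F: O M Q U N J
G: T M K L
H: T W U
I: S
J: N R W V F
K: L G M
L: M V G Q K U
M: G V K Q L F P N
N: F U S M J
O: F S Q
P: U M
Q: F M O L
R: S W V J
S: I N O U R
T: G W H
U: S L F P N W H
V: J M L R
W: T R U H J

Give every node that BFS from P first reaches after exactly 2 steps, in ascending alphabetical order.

Level 0: P
Level 1: M, U
Level 2: F, G, H, K, L, N, Q, S, V, W
Level 3: I, J, O, R, T

F, G, H, K, L, N, Q, S, V, W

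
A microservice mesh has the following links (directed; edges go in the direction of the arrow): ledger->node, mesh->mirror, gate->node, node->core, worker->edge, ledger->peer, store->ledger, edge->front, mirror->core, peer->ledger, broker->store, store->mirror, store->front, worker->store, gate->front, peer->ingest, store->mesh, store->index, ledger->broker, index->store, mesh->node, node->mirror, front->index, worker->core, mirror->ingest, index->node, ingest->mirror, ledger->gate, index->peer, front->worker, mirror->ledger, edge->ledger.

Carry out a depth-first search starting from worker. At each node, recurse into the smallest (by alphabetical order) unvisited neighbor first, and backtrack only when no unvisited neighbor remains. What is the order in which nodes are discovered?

Visit worker
worker → core
worker → edge
edge → front
front → index
index → node
node → mirror
mirror → ingest
mirror → ledger
ledger → broker
broker → store
store → mesh
ledger → gate
ledger → peer

worker core edge front index node mirror ingest ledger broker store mesh gate peer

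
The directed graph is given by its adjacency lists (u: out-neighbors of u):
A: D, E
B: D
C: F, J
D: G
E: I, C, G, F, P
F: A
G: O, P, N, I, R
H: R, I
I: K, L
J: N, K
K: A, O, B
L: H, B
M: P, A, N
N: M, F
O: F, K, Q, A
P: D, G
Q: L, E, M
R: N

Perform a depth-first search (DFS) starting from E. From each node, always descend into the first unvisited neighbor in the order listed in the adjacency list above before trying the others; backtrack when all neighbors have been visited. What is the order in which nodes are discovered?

E I K A D G O F Q L H R N M P B C J

Visit E
E → I
I → K
K → A
A → D
D → G
G → O
O → F
O → Q
Q → L
L → H
H → R
R → N
N → M
M → P
L → B
E → C
C → J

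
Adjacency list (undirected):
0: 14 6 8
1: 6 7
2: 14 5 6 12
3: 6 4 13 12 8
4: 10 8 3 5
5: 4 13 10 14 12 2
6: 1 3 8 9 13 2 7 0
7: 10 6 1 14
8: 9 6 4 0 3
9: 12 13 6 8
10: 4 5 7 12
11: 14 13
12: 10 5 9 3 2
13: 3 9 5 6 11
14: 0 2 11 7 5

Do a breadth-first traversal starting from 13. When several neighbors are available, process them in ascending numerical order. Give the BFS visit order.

13, 3, 5, 6, 9, 11, 4, 8, 12, 2, 10, 14, 0, 1, 7

Visit 13; enqueue 3, 5, 6, 9, 11 → queue [3, 5, 6, 9, 11]
Visit 3; enqueue 4, 8, 12 → queue [5, 6, 9, 11, 4, 8, 12]
Visit 5; enqueue 2, 10, 14 → queue [6, 9, 11, 4, 8, 12, 2, 10, 14]
Visit 6; enqueue 0, 1, 7 → queue [9, 11, 4, 8, 12, 2, 10, 14, 0, 1, 7]
Visit 9 → queue [11, 4, 8, 12, 2, 10, 14, 0, 1, 7]
Visit 11 → queue [4, 8, 12, 2, 10, 14, 0, 1, 7]
Visit 4 → queue [8, 12, 2, 10, 14, 0, 1, 7]
Visit 8 → queue [12, 2, 10, 14, 0, 1, 7]
Visit 12 → queue [2, 10, 14, 0, 1, 7]
Visit 2 → queue [10, 14, 0, 1, 7]
Visit 10 → queue [14, 0, 1, 7]
Visit 14 → queue [0, 1, 7]
Visit 0 → queue [1, 7]
Visit 1 → queue [7]
Visit 7 → queue []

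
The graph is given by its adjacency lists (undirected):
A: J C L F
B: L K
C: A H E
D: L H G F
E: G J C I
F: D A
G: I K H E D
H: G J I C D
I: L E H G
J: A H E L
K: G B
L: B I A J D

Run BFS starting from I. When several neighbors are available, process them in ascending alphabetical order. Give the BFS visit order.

I, E, G, H, L, C, J, D, K, A, B, F

Visit I; enqueue E, G, H, L → queue [E, G, H, L]
Visit E; enqueue C, J → queue [G, H, L, C, J]
Visit G; enqueue D, K → queue [H, L, C, J, D, K]
Visit H → queue [L, C, J, D, K]
Visit L; enqueue A, B → queue [C, J, D, K, A, B]
Visit C → queue [J, D, K, A, B]
Visit J → queue [D, K, A, B]
Visit D; enqueue F → queue [K, A, B, F]
Visit K → queue [A, B, F]
Visit A → queue [B, F]
Visit B → queue [F]
Visit F → queue []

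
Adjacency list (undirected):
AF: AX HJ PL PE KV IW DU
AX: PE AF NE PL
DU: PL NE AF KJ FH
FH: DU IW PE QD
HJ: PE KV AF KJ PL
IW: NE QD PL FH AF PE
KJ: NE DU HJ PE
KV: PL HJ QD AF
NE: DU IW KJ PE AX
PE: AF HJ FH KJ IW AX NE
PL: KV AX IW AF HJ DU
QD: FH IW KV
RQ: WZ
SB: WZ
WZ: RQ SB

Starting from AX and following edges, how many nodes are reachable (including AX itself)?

12

BFS from AX visits: AX, PE, AF, NE, PL, HJ, FH, KJ, IW, KV, DU, QD
Reachable nodes: 12 of 15 total.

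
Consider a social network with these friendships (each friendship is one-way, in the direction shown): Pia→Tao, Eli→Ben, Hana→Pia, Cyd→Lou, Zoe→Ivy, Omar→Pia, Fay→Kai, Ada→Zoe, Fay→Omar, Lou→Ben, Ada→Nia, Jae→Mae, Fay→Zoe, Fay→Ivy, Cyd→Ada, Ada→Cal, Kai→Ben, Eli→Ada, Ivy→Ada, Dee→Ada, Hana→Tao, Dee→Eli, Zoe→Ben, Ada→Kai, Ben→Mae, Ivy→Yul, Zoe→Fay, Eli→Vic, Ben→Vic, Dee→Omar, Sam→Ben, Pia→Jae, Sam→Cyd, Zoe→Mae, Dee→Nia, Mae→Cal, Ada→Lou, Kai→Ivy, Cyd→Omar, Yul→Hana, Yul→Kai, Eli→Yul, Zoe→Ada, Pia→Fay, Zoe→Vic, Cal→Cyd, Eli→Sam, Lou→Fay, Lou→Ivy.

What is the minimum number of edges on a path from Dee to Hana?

Level 0: Dee
Level 1: Ada, Eli, Nia, Omar
Level 2: Ben, Cal, Kai, Lou, Pia, Sam, Vic, Yul, Zoe
Level 3: Cyd, Fay, Hana, Ivy, Jae, Mae, Tao
Hana first appears at level 3.

3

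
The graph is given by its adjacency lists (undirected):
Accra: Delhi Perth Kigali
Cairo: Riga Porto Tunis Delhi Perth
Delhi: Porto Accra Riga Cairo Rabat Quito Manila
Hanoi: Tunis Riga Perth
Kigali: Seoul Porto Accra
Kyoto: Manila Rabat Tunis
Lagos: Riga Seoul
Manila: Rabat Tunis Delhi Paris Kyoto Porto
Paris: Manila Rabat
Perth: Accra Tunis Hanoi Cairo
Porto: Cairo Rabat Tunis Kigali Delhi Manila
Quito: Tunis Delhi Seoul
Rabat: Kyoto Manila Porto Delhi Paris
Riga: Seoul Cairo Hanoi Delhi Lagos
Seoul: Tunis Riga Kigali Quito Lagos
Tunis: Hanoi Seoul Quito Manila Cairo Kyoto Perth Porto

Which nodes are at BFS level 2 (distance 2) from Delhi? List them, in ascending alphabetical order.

Hanoi, Kigali, Kyoto, Lagos, Paris, Perth, Seoul, Tunis

Level 0: Delhi
Level 1: Accra, Cairo, Manila, Porto, Quito, Rabat, Riga
Level 2: Hanoi, Kigali, Kyoto, Lagos, Paris, Perth, Seoul, Tunis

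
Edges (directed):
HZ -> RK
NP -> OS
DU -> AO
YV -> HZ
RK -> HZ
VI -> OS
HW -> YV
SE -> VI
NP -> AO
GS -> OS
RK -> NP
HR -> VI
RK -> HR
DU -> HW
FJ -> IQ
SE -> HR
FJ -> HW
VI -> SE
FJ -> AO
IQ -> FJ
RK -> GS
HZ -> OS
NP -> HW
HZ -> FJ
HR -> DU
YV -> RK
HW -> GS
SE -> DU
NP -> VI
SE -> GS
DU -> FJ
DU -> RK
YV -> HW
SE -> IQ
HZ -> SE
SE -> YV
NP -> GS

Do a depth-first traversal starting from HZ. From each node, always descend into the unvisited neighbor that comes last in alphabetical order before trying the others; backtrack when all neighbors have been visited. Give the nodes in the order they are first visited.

Visit HZ
HZ → SE
SE → YV
YV → RK
RK → NP
NP → VI
VI → OS
NP → HW
HW → GS
NP → AO
RK → HR
HR → DU
DU → FJ
FJ → IQ

HZ SE YV RK NP VI OS HW GS AO HR DU FJ IQ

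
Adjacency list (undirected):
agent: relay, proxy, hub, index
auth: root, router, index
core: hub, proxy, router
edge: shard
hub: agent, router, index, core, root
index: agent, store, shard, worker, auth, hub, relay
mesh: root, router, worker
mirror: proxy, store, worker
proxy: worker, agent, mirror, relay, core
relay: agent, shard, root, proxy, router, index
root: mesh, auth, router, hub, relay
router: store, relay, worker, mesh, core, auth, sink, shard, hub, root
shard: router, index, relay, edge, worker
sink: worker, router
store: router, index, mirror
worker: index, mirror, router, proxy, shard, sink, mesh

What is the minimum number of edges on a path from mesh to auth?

2

Level 0: mesh
Level 1: root, router, worker
Level 2: auth, core, hub, index, mirror, proxy, relay, shard, sink, store
Level 3: agent, edge
auth first appears at level 2.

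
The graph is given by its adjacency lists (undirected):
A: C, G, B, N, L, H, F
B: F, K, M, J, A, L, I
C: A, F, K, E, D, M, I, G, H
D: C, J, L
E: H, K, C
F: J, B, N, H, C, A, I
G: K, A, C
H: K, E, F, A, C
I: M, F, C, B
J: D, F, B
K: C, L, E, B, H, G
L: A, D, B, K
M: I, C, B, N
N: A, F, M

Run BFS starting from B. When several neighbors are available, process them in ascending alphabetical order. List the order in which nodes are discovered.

B, A, F, I, J, K, L, M, C, G, H, N, D, E

Visit B; enqueue A, F, I, J, K, L, M → queue [A, F, I, J, K, L, M]
Visit A; enqueue C, G, H, N → queue [F, I, J, K, L, M, C, G, H, N]
Visit F → queue [I, J, K, L, M, C, G, H, N]
Visit I → queue [J, K, L, M, C, G, H, N]
Visit J; enqueue D → queue [K, L, M, C, G, H, N, D]
Visit K; enqueue E → queue [L, M, C, G, H, N, D, E]
Visit L → queue [M, C, G, H, N, D, E]
Visit M → queue [C, G, H, N, D, E]
Visit C → queue [G, H, N, D, E]
Visit G → queue [H, N, D, E]
Visit H → queue [N, D, E]
Visit N → queue [D, E]
Visit D → queue [E]
Visit E → queue []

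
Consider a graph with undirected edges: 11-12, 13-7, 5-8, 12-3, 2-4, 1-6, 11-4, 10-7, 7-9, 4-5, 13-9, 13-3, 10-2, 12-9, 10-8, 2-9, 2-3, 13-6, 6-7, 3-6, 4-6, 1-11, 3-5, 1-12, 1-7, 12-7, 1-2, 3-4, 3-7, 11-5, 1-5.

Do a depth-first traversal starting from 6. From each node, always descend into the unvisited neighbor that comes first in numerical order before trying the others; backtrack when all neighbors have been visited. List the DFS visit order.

Visit 6
6 → 1
1 → 2
2 → 3
3 → 4
4 → 5
5 → 8
8 → 10
10 → 7
7 → 9
9 → 12
12 → 11
9 → 13

6 -> 1 -> 2 -> 3 -> 4 -> 5 -> 8 -> 10 -> 7 -> 9 -> 12 -> 11 -> 13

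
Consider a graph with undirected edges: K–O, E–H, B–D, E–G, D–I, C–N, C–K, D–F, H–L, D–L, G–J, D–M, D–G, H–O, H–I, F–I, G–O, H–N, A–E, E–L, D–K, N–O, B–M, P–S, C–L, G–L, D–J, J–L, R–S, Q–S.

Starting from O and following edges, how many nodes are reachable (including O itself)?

BFS from O visits: O, N, K, H, G, C, D, L, I, E, J, M, F, B, A
Reachable nodes: 15 of 19 total.

15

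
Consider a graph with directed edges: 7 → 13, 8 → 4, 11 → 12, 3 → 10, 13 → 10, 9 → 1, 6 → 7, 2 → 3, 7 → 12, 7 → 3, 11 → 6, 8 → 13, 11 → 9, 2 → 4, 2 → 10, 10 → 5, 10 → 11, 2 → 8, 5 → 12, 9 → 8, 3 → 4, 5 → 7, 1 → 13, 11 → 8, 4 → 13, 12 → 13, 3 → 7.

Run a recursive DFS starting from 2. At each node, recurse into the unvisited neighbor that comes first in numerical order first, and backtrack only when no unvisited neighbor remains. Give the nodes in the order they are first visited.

2 -> 3 -> 4 -> 13 -> 10 -> 5 -> 7 -> 12 -> 11 -> 6 -> 8 -> 9 -> 1

Visit 2
2 → 3
3 → 4
4 → 13
13 → 10
10 → 5
5 → 7
7 → 12
10 → 11
11 → 6
11 → 8
11 → 9
9 → 1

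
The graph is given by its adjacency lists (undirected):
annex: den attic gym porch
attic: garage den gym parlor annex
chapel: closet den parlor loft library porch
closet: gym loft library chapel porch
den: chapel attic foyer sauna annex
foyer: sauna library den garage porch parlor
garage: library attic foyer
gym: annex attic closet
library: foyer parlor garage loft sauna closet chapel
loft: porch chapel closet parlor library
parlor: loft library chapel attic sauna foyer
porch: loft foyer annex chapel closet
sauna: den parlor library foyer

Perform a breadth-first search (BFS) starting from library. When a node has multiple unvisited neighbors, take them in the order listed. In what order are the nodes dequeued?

library -> foyer -> parlor -> garage -> loft -> sauna -> closet -> chapel -> den -> porch -> attic -> gym -> annex

Visit library; enqueue foyer, parlor, garage, loft, sauna, closet, chapel → queue [foyer, parlor, garage, loft, sauna, closet, chapel]
Visit foyer; enqueue den, porch → queue [parlor, garage, loft, sauna, closet, chapel, den, porch]
Visit parlor; enqueue attic → queue [garage, loft, sauna, closet, chapel, den, porch, attic]
Visit garage → queue [loft, sauna, closet, chapel, den, porch, attic]
Visit loft → queue [sauna, closet, chapel, den, porch, attic]
Visit sauna → queue [closet, chapel, den, porch, attic]
Visit closet; enqueue gym → queue [chapel, den, porch, attic, gym]
Visit chapel → queue [den, porch, attic, gym]
Visit den; enqueue annex → queue [porch, attic, gym, annex]
Visit porch → queue [attic, gym, annex]
Visit attic → queue [gym, annex]
Visit gym → queue [annex]
Visit annex → queue []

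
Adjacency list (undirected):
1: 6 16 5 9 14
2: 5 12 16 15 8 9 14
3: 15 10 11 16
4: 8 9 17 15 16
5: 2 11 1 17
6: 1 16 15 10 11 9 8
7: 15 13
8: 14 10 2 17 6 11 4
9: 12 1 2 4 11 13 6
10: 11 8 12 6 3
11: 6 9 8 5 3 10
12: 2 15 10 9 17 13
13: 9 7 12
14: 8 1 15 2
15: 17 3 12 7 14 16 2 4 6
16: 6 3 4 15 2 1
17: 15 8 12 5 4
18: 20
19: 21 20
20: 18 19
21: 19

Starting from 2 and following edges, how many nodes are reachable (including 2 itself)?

BFS from 2 visits: 2, 5, 12, 16, 15, 8, 9, 14, 11, 1, 17, 10, 13, 6, 3, 4, 7
Reachable nodes: 17 of 21 total.

17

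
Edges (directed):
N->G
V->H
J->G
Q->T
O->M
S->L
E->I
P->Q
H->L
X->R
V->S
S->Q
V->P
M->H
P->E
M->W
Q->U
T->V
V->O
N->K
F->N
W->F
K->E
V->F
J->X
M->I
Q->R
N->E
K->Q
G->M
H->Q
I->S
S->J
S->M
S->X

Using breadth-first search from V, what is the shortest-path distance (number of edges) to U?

Level 0: V
Level 1: F, H, O, P, S
Level 2: E, J, L, M, N, Q, X
Level 3: G, I, K, R, T, U, W
U first appears at level 3.

3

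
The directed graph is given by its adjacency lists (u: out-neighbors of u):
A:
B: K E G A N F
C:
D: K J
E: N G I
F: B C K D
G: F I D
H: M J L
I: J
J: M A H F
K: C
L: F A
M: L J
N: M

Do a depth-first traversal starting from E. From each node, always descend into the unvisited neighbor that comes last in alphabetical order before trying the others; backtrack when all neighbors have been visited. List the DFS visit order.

E -> N -> M -> L -> F -> K -> C -> D -> J -> H -> A -> B -> G -> I

Visit E
E → N
N → M
M → L
L → F
F → K
K → C
F → D
D → J
J → H
J → A
F → B
B → G
G → I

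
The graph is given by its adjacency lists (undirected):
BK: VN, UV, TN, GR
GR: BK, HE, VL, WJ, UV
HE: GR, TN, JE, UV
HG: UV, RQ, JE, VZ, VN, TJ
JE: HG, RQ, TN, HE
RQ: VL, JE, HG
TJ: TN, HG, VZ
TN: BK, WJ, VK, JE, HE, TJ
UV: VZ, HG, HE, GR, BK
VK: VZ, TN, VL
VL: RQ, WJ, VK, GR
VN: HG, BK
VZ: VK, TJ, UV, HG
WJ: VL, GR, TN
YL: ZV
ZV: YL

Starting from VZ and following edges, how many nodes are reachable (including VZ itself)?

14

BFS from VZ visits: VZ, HG, TJ, UV, VK, JE, RQ, VN, TN, BK, GR, HE, VL, WJ
Reachable nodes: 14 of 16 total.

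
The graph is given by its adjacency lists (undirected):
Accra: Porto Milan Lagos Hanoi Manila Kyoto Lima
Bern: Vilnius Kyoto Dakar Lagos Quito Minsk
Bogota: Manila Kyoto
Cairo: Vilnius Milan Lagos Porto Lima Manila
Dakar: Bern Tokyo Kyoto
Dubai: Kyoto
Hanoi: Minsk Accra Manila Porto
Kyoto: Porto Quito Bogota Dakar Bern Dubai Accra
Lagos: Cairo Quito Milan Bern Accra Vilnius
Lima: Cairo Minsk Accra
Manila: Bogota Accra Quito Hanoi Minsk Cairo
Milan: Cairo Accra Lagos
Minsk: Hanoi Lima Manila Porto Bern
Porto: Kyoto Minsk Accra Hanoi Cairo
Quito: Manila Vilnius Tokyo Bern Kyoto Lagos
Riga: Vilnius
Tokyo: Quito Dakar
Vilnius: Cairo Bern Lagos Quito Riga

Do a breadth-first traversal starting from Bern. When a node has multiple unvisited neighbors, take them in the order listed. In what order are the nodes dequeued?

Visit Bern; enqueue Vilnius, Kyoto, Dakar, Lagos, Quito, Minsk → queue [Vilnius, Kyoto, Dakar, Lagos, Quito, Minsk]
Visit Vilnius; enqueue Cairo, Riga → queue [Kyoto, Dakar, Lagos, Quito, Minsk, Cairo, Riga]
Visit Kyoto; enqueue Porto, Bogota, Dubai, Accra → queue [Dakar, Lagos, Quito, Minsk, Cairo, Riga, Porto, Bogota, Dubai, Accra]
Visit Dakar; enqueue Tokyo → queue [Lagos, Quito, Minsk, Cairo, Riga, Porto, Bogota, Dubai, Accra, Tokyo]
Visit Lagos; enqueue Milan → queue [Quito, Minsk, Cairo, Riga, Porto, Bogota, Dubai, Accra, Tokyo, Milan]
Visit Quito; enqueue Manila → queue [Minsk, Cairo, Riga, Porto, Bogota, Dubai, Accra, Tokyo, Milan, Manila]
Visit Minsk; enqueue Hanoi, Lima → queue [Cairo, Riga, Porto, Bogota, Dubai, Accra, Tokyo, Milan, Manila, Hanoi, Lima]
Visit Cairo → queue [Riga, Porto, Bogota, Dubai, Accra, Tokyo, Milan, Manila, Hanoi, Lima]
Visit Riga → queue [Porto, Bogota, Dubai, Accra, Tokyo, Milan, Manila, Hanoi, Lima]
Visit Porto → queue [Bogota, Dubai, Accra, Tokyo, Milan, Manila, Hanoi, Lima]
Visit Bogota → queue [Dubai, Accra, Tokyo, Milan, Manila, Hanoi, Lima]
Visit Dubai → queue [Accra, Tokyo, Milan, Manila, Hanoi, Lima]
Visit Accra → queue [Tokyo, Milan, Manila, Hanoi, Lima]
Visit Tokyo → queue [Milan, Manila, Hanoi, Lima]
Visit Milan → queue [Manila, Hanoi, Lima]
Visit Manila → queue [Hanoi, Lima]
Visit Hanoi → queue [Lima]
Visit Lima → queue []

Bern, Vilnius, Kyoto, Dakar, Lagos, Quito, Minsk, Cairo, Riga, Porto, Bogota, Dubai, Accra, Tokyo, Milan, Manila, Hanoi, Lima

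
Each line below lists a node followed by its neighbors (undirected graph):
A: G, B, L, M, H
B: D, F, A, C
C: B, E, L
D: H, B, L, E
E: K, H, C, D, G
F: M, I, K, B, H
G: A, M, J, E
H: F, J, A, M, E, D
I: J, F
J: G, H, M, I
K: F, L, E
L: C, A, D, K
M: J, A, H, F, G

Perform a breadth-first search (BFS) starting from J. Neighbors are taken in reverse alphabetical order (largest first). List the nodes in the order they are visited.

J, M, I, H, G, F, A, E, D, K, B, L, C

Visit J; enqueue M, I, H, G → queue [M, I, H, G]
Visit M; enqueue F, A → queue [I, H, G, F, A]
Visit I → queue [H, G, F, A]
Visit H; enqueue E, D → queue [G, F, A, E, D]
Visit G → queue [F, A, E, D]
Visit F; enqueue K, B → queue [A, E, D, K, B]
Visit A; enqueue L → queue [E, D, K, B, L]
Visit E; enqueue C → queue [D, K, B, L, C]
Visit D → queue [K, B, L, C]
Visit K → queue [B, L, C]
Visit B → queue [L, C]
Visit L → queue [C]
Visit C → queue []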